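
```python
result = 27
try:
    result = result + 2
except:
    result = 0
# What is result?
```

Step-by-step execution trace:
1. result starts at 27.
2. try: `result = result + 2` → result = 29. No exception raised.
3. `except` is skipped.
Result: 29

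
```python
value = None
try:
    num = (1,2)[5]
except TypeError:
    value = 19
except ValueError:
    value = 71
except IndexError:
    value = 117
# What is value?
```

Step-by-step execution trace:
1. `num = (1,2)[5]` raises IndexError.
2. `except TypeError` does not match IndexError; skipped.
3. `except ValueError` does not match IndexError; skipped.
4. `except IndexError` matches → value = 117.
Result: 117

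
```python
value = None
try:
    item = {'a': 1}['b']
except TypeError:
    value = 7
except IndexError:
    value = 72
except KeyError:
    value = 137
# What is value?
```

Step-by-step execution trace:
1. `item = {'a': 1}['b']` raises KeyError.
2. `except TypeError` does not match KeyError; skipped.
3. `except IndexError` does not match KeyError; skipped.
4. `except KeyError` matches → value = 137.
Result: 137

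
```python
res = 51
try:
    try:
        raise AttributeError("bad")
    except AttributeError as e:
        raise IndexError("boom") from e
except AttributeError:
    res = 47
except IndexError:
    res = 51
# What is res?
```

Step-by-step execution trace:
1. Inner try raises AttributeError; inner `except AttributeError as e` catches it.
2. `raise IndexError(...) from e` raises IndexError (AttributeError is attached as __cause__, but only IndexError is active).
3. Outer `except AttributeError` does not match IndexError; skipped.
4. Outer `except IndexError` matches → res = 51.
Result: 51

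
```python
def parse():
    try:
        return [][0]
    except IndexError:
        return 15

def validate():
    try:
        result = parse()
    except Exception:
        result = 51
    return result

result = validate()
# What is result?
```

Step-by-step execution trace:
1. `validate()` calls `parse()`.
2. In parse: `[][0]` raises IndexError; `except IndexError` catches it → returns 15.
3. In validate: `result = parse()` → result = 15. No exception reaches validate.
4. `except Exception` is skipped; validate returns 15.
5. result = 15.
Result: 15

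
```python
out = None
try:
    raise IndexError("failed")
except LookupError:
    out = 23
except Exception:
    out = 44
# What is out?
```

Step-by-step execution trace:
1. `raise IndexError(...)` raises IndexError.
2. `except LookupError` matches (IndexError is a subclass of LookupError) → out = 23.
3. `except Exception` is not reached.
Result: 23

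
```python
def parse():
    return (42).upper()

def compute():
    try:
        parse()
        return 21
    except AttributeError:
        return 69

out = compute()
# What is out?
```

Step-by-step execution trace:
1. `compute()` calls `parse()`.
2. `parse()` evaluates `(42).upper()`, which raises AttributeError; it propagates to the caller.
3. `return 21` is not reached.
4. `except AttributeError` in compute matches → returns 69.
5. out = 69.
Result: 69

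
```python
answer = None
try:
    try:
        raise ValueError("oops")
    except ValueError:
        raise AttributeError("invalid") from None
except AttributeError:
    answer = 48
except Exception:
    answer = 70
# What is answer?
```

Step-by-step execution trace:
1. Inner try raises ValueError; inner `except ValueError` catches it.
2. `raise AttributeError(...) from None` raises AttributeError (from None suppresses __context__, but the active exception is still AttributeError).
3. Outer `except AttributeError` matches → answer = 48.
4. `except Exception` is not reached.
Result: 48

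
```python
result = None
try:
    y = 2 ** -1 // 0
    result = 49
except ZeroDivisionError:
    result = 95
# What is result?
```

Step-by-step execution trace:
1. `y = 2 ** -1 // 0` raises ZeroDivisionError.
2. `result = 49` is not reached.
3. `except ZeroDivisionError` matches → result = 95.
Result: 95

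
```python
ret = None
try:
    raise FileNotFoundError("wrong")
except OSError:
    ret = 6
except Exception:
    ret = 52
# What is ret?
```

Step-by-step execution trace:
1. `raise FileNotFoundError(...)` raises FileNotFoundError.
2. `except OSError` matches (FileNotFoundError is a subclass of OSError) → ret = 6.
3. `except Exception` is not reached.
Result: 6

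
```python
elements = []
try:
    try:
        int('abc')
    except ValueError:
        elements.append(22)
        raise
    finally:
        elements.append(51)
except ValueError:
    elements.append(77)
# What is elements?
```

Step-by-step execution trace:
1. Inner try: `int('abc')` raises ValueError.
2. Inner `except ValueError` matches → `elements.append(22)` → elements = [22].
3. bare `raise` re-raises ValueError.
4. Inner `finally` runs during unwinding: `elements.append(51)` → elements = [22, 51].
5. Outer `except ValueError` matches → `elements.append(77)` → elements = [22, 51, 77].
Result: [22, 51, 77]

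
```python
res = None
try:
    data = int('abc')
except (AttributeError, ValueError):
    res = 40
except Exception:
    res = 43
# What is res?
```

Step-by-step execution trace:
1. `data = int('abc')` raises ValueError.
2. `except (AttributeError, ValueError)` matches (ValueError is in the tuple) → res = 40.
3. `except Exception` is not reached.
Result: 40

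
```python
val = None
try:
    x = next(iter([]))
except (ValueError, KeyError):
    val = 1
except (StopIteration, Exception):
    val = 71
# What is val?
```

Step-by-step execution trace:
1. `x = next(iter([]))` raises StopIteration.
2. `except (ValueError, KeyError)` does not match StopIteration; skipped.
3. `except (StopIteration, Exception)` matches (StopIteration is in the tuple) → val = 71.
Result: 71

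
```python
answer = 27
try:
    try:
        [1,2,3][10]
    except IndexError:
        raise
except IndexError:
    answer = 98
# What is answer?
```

Step-by-step execution trace:
1. Inner try: `[1,2,3][10]` raises IndexError.
2. Inner `except IndexError` matches; bare `raise` re-raises the same IndexError.
3. Outer `except IndexError` matches → answer = 98.
Result: 98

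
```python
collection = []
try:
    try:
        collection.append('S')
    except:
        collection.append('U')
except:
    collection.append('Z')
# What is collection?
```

Step-by-step execution trace:
1. Inner try: `collection.append('S')` → collection = ['S']. No exception raised.
2. Inner `except` is skipped.
3. Inner try completes normally; outer `except` is skipped.
Result: ['S']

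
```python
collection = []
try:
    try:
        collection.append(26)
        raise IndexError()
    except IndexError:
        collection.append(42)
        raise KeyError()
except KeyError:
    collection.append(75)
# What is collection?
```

Step-by-step execution trace:
1. Inner try: `collection.append(26)` → collection = [26].
2. `raise IndexError()` raises IndexError.
3. Inner `except IndexError` matches → `collection.append(42)` → collection = [26, 42].
4. `raise KeyError()` raises KeyError; propagates to outer try.
5. Outer `except KeyError` matches → `collection.append(75)` → collection = [26, 42, 75].
Result: [26, 42, 75]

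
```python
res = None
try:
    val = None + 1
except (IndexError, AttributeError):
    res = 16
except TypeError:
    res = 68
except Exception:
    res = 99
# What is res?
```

Step-by-step execution trace:
1. `val = None + 1` raises TypeError.
2. `except (IndexError, AttributeError)` does not match TypeError; skipped.
3. `except TypeError` matches (exact type match) → res = 68.
4. `except Exception` is not reached.
Result: 68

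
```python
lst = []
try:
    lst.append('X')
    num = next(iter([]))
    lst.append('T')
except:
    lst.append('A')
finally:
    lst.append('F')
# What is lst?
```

Step-by-step execution trace:
1. try: `lst.append('X')` → lst = ['X'].
2. `num = next(iter([]))` raises StopIteration; `lst.append('T')` is not reached.
3. bare `except` matches → `lst.append('A')` → lst = ['X', 'A'].
4. finally always runs: `lst.append('F')` → lst = ['X', 'A', 'F'].
Result: ['X', 'A', 'F']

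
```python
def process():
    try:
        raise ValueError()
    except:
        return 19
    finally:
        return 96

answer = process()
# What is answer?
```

Step-by-step execution trace:
1. `process()` enters try: `raise ValueError()` raises ValueError.
2. bare `except` matches → `return 19` sets pending return value 19.
3. Before returning, `finally: return 96` runs and overrides the pending return.
4. process() returns 96 → answer = 96.
Result: 96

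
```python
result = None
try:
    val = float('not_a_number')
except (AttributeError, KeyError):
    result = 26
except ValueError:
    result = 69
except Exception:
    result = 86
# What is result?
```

Step-by-step execution trace:
1. `val = float('not_a_number')` raises ValueError.
2. `except (AttributeError, KeyError)` does not match ValueError; skipped.
3. `except ValueError` matches (exact type match) → result = 69.
4. `except Exception` is not reached.
Result: 69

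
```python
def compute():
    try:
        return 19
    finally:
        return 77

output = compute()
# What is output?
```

Step-by-step execution trace:
1. `compute()` enters try: `return 19` sets pending return value 19.
2. Before returning, `finally: return 77` runs and overrides the pending return.
3. compute() returns 77 → output = 77.
Result: 77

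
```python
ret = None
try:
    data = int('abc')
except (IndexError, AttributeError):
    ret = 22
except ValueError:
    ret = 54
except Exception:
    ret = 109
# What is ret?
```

Step-by-step execution trace:
1. `data = int('abc')` raises ValueError.
2. `except (IndexError, AttributeError)` does not match ValueError; skipped.
3. `except ValueError` matches (exact type match) → ret = 54.
4. `except Exception` is not reached.
Result: 54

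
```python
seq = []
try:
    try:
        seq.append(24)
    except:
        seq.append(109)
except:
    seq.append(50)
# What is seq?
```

Step-by-step execution trace:
1. Inner try: `seq.append(24)` → seq = [24]. No exception raised.
2. Inner `except` is skipped.
3. Inner try completes normally; outer `except` is skipped.
Result: [24]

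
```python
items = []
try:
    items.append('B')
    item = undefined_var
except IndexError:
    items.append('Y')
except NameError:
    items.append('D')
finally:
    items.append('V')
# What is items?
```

Step-by-step execution trace:
1. try: `items.append('B')` → items = ['B'].
2. `item = undefined_var` raises NameError.
3. `except IndexError` does not match NameError; skipped.
4. `except NameError` matches → `items.append('D')` → items = ['B', 'D'].
5. finally always runs: `items.append('V')` → items = ['B', 'D', 'V'].
Result: ['B', 'D', 'V']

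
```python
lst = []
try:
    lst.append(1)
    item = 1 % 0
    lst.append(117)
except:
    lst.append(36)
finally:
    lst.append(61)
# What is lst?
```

Step-by-step execution trace:
1. try: `lst.append(1)` → lst = [1].
2. `item = 1 % 0` raises ZeroDivisionError; `lst.append(117)` is not reached.
3. bare `except` matches → `lst.append(36)` → lst = [1, 36].
4. finally always runs: `lst.append(61)` → lst = [1, 36, 61].
Result: [1, 36, 61]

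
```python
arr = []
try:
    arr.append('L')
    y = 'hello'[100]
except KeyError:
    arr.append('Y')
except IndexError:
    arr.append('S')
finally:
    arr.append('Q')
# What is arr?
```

Step-by-step execution trace:
1. try: `arr.append('L')` → arr = ['L'].
2. `y = 'hello'[100]` raises IndexError.
3. `except KeyError` does not match IndexError; skipped.
4. `except IndexError` matches → `arr.append('S')` → arr = ['L', 'S'].
5. finally always runs: `arr.append('Q')` → arr = ['L', 'S', 'Q'].
Result: ['L', 'S', 'Q']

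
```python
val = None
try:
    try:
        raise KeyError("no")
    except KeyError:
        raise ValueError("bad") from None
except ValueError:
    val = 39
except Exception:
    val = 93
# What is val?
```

Step-by-step execution trace:
1. Inner try raises KeyError; inner `except KeyError` catches it.
2. `raise ValueError(...) from None` raises ValueError (from None suppresses __context__, but the active exception is still ValueError).
3. Outer `except ValueError` matches → val = 39.
4. `except Exception` is not reached.
Result: 39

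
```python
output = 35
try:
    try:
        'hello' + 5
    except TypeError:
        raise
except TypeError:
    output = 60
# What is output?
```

Step-by-step execution trace:
1. Inner try: `'hello' + 5` raises TypeError.
2. Inner `except TypeError` matches; bare `raise` re-raises the same TypeError.
3. Outer `except TypeError` matches → output = 60.
Result: 60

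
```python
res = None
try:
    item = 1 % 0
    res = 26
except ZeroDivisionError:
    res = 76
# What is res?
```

Step-by-step execution trace:
1. `item = 1 % 0` raises ZeroDivisionError.
2. `res = 26` is not reached.
3. `except ZeroDivisionError` matches → res = 76.
Result: 76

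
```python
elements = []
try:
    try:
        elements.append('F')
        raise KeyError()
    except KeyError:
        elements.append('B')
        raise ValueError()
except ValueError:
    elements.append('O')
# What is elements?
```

Step-by-step execution trace:
1. Inner try: `elements.append('F')` → elements = ['F'].
2. `raise KeyError()` raises KeyError.
3. Inner `except KeyError` matches → `elements.append('B')` → elements = ['F', 'B'].
4. `raise ValueError()` raises ValueError; propagates to outer try.
5. Outer `except ValueError` matches → `elements.append('O')` → elements = ['F', 'B', 'O'].
Result: ['F', 'B', 'O']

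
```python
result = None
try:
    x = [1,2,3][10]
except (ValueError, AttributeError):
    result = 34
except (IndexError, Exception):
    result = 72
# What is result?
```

Step-by-step execution trace:
1. `x = [1,2,3][10]` raises IndexError.
2. `except (ValueError, AttributeError)` does not match IndexError; skipped.
3. `except (IndexError, Exception)` matches (IndexError is in the tuple) → result = 72.
Result: 72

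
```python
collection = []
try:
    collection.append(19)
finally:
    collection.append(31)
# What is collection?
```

Step-by-step execution trace:
1. try: `collection.append(19)` → collection = [19].
2. The try body completes without raising.
3. finally always runs: `collection.append(31)` → collection = [19, 31].
Result: [19, 31]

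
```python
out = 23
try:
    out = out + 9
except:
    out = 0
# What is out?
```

Step-by-step execution trace:
1. out starts at 23.
2. try: `out = out + 9` → out = 32. No exception raised.
3. `except` is skipped.
Result: 32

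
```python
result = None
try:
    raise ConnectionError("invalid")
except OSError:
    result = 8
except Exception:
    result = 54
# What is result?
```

Step-by-step execution trace:
1. `raise ConnectionError(...)` raises ConnectionError.
2. `except OSError` matches (ConnectionError is a subclass of OSError) → result = 8.
3. `except Exception` is not reached.
Result: 8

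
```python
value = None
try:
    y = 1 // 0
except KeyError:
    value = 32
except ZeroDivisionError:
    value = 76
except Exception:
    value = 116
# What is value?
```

Step-by-step execution trace:
1. `y = 1 // 0` raises ZeroDivisionError.
2. `except KeyError` does not match ZeroDivisionError; skipped.
3. `except ZeroDivisionError` matches → value = 76.
4. Remaining except clauses are skipped.
Result: 76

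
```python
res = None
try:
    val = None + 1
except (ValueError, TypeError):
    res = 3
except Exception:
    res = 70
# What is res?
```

Step-by-step execution trace:
1. `val = None + 1` raises TypeError.
2. `except (ValueError, TypeError)` matches (TypeError is in the tuple) → res = 3.
3. `except Exception` is not reached.
Result: 3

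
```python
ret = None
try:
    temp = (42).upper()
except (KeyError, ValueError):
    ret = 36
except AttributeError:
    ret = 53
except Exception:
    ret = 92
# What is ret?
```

Step-by-step execution trace:
1. `temp = (42).upper()` raises AttributeError.
2. `except (KeyError, ValueError)` does not match AttributeError; skipped.
3. `except AttributeError` matches (exact type match) → ret = 53.
4. `except Exception` is not reached.
Result: 53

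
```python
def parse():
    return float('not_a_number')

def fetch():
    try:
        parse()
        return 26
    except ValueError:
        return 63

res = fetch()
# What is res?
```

Step-by-step execution trace:
1. `fetch()` calls `parse()`.
2. `parse()` evaluates `float('not_a_number')`, which raises ValueError; it propagates to the caller.
3. `return 26` is not reached.
4. `except ValueError` in fetch matches → returns 63.
5. res = 63.
Result: 63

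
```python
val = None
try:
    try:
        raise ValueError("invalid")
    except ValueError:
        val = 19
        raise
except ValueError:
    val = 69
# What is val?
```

Step-by-step execution trace:
1. Inner try: `raise ValueError("invalid")` raises ValueError.
2. Inner `except ValueError` matches → val = 19.
3. bare `raise` re-raises the same ValueError.
4. Outer `except ValueError` matches → val = 69.
Result: 69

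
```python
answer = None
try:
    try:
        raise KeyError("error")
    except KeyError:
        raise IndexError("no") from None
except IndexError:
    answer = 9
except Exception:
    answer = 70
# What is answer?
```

Step-by-step execution trace:
1. Inner try raises KeyError; inner `except KeyError` catches it.
2. `raise IndexError(...) from None` raises IndexError (from None suppresses __context__, but the active exception is still IndexError).
3. Outer `except IndexError` matches → answer = 9.
4. `except Exception` is not reached.
Result: 9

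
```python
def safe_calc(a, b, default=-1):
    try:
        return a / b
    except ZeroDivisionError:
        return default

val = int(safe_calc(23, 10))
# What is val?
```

Step-by-step execution trace:
1. `safe_calc(23, 10)` enters try: `return 23 / 10` → returns 2.3. No exception raised.
2. `except ZeroDivisionError` is skipped.
3. `int(2.3)` → 2 → val = 2.
Result: 2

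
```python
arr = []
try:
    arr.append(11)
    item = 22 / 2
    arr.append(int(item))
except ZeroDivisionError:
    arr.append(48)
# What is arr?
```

Step-by-step execution trace:
1. try: `arr.append(11)` → arr = [11].
2. `item = 22 / 2` → item = 11.0. No exception raised.
3. `arr.append(int(item))` → arr = [11, 11].
4. `except ZeroDivisionError` is skipped (no exception was raised).
Result: [11, 11]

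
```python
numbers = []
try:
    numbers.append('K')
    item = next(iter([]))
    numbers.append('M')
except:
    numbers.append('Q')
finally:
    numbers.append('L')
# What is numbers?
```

Step-by-step execution trace:
1. try: `numbers.append('K')` → numbers = ['K'].
2. `item = next(iter([]))` raises StopIteration; `numbers.append('M')` is not reached.
3. bare `except` matches → `numbers.append('Q')` → numbers = ['K', 'Q'].
4. finally always runs: `numbers.append('L')` → numbers = ['K', 'Q', 'L'].
Result: ['K', 'Q', 'L']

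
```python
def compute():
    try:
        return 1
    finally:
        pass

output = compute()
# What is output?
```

Step-by-step execution trace:
1. `compute()` enters try: `return 1` sets pending return value 1.
2. Before returning, `finally: pass` runs (no effect).
3. compute() returns 1 → output = 1.
Result: 1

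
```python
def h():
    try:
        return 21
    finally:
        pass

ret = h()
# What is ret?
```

Step-by-step execution trace:
1. `h()` enters try: `return 21` sets pending return value 21.
2. Before returning, `finally: pass` runs (no effect).
3. h() returns 21 → ret = 21.
Result: 21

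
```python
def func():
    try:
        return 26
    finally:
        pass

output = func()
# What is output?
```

Step-by-step execution trace:
1. `func()` enters try: `return 26` sets pending return value 26.
2. Before returning, `finally: pass` runs (no effect).
3. func() returns 26 → output = 26.
Result: 26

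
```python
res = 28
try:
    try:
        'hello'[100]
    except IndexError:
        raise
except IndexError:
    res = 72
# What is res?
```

Step-by-step execution trace:
1. Inner try: `'hello'[100]` raises IndexError.
2. Inner `except IndexError` matches; bare `raise` re-raises the same IndexError.
3. Outer `except IndexError` matches → res = 72.
Result: 72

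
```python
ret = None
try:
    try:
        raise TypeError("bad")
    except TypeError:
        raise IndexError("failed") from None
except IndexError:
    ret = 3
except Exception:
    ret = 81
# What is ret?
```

Step-by-step execution trace:
1. Inner try raises TypeError; inner `except TypeError` catches it.
2. `raise IndexError(...) from None` raises IndexError (from None suppresses __context__, but the active exception is still IndexError).
3. Outer `except IndexError` matches → ret = 3.
4. `except Exception` is not reached.
Result: 3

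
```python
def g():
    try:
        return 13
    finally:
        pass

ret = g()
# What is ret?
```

Step-by-step execution trace:
1. `g()` enters try: `return 13` sets pending return value 13.
2. Before returning, `finally: pass` runs (no effect).
3. g() returns 13 → ret = 13.
Result: 13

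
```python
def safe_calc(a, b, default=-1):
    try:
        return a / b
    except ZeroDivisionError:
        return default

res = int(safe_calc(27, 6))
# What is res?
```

Step-by-step execution trace:
1. `safe_calc(27, 6)` enters try: `return 27 / 6` → returns 4.5. No exception raised.
2. `except ZeroDivisionError` is skipped.
3. `int(4.5)` → 4 → res = 4.
Result: 4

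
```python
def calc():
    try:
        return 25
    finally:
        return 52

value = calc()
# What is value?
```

Step-by-step execution trace:
1. `calc()` enters try: `return 25` sets pending return value 25.
2. Before returning, `finally: return 52` runs and overrides the pending return.
3. calc() returns 52 → value = 52.
Result: 52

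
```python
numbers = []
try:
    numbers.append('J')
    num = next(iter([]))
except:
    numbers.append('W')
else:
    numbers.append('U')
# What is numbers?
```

Step-by-step execution trace:
1. try: `numbers.append('J')` → numbers = ['J'].
2. `num = next(iter([]))` raises StopIteration.
3. bare `except` matches → `numbers.append('W')` → numbers = ['J', 'W'].
4. `else` is skipped (an exception was raised).
Result: ['J', 'W']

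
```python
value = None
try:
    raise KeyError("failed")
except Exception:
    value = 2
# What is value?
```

Step-by-step execution trace:
1. `raise KeyError(...)` raises KeyError.
2. `except Exception` matches (KeyError is a subclass of Exception) → value = 2.
Result: 2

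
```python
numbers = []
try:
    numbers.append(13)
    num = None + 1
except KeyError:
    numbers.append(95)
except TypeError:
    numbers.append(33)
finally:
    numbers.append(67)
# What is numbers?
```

Step-by-step execution trace:
1. try: `numbers.append(13)` → numbers = [13].
2. `num = None + 1` raises TypeError.
3. `except KeyError` does not match TypeError; skipped.
4. `except TypeError` matches → `numbers.append(33)` → numbers = [13, 33].
5. finally always runs: `numbers.append(67)` → numbers = [13, 33, 67].
Result: [13, 33, 67]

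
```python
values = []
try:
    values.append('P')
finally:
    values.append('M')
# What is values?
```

Step-by-step execution trace:
1. try: `values.append('P')` → values = ['P'].
2. The try body completes without raising.
3. finally always runs: `values.append('M')` → values = ['P', 'M'].
Result: ['P', 'M']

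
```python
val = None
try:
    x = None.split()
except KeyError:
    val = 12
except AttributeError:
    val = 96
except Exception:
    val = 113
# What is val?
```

Step-by-step execution trace:
1. `x = None.split()` raises AttributeError.
2. `except KeyError` does not match AttributeError; skipped.
3. `except AttributeError` matches → val = 96.
4. Remaining except clauses are skipped.
Result: 96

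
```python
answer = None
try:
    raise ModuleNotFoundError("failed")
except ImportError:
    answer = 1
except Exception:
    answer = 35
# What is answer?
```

Step-by-step execution trace:
1. `raise ModuleNotFoundError(...)` raises ModuleNotFoundError.
2. `except ImportError` matches (ModuleNotFoundError is a subclass of ImportError) → answer = 1.
3. `except Exception` is not reached.
Result: 1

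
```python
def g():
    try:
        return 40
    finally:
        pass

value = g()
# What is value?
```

Step-by-step execution trace:
1. `g()` enters try: `return 40` sets pending return value 40.
2. Before returning, `finally: pass` runs (no effect).
3. g() returns 40 → value = 40.
Result: 40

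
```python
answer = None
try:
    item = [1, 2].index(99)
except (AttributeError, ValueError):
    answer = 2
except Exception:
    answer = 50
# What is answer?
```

Step-by-step execution trace:
1. `item = [1, 2].index(99)` raises ValueError.
2. `except (AttributeError, ValueError)` matches (ValueError is in the tuple) → answer = 2.
3. `except Exception` is not reached.
Result: 2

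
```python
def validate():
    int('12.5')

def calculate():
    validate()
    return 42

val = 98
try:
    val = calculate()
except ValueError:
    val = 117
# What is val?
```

Step-by-step execution trace:
1. val starts at 98.
2. try: `calculate()` calls `validate()`.
3. `validate()` evaluates `int('12.5')`, which raises ValueError; it propagates through calculate (uncaught).
4. `return 42` in calculate is not reached; the assignment to val does not complete.
5. `except ValueError` matches → val = 117.
Result: 117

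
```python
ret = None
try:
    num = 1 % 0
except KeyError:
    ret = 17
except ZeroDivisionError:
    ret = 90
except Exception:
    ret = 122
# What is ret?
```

Step-by-step execution trace:
1. `num = 1 % 0` raises ZeroDivisionError.
2. `except KeyError` does not match ZeroDivisionError; skipped.
3. `except ZeroDivisionError` matches → ret = 90.
4. Remaining except clauses are skipped.
Result: 90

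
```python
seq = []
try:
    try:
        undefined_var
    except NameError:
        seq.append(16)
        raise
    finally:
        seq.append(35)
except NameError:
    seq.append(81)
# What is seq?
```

Step-by-step execution trace:
1. Inner try: `undefined_var` raises NameError.
2. Inner `except NameError` matches → `seq.append(16)` → seq = [16].
3. bare `raise` re-raises NameError.
4. Inner `finally` runs during unwinding: `seq.append(35)` → seq = [16, 35].
5. Outer `except NameError` matches → `seq.append(81)` → seq = [16, 35, 81].
Result: [16, 35, 81]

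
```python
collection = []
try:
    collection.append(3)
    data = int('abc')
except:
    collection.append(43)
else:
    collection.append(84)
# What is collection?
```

Step-by-step execution trace:
1. try: `collection.append(3)` → collection = [3].
2. `data = int('abc')` raises ValueError.
3. bare `except` matches → `collection.append(43)` → collection = [3, 43].
4. `else` is skipped (an exception was raised).
Result: [3, 43]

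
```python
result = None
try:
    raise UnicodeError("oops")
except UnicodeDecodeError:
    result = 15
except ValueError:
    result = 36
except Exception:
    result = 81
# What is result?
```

Step-by-step execution trace:
1. `raise UnicodeError(...)` raises UnicodeError.
2. `except UnicodeDecodeError` does not match (UnicodeError is not a subclass of UnicodeDecodeError); skipped.
3. `except ValueError` matches (UnicodeError is a subclass of ValueError) → result = 36.
4. `except Exception` is not reached.
Result: 36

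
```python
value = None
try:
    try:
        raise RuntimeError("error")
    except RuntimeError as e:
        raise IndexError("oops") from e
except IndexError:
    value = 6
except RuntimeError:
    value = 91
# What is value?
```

Step-by-step execution trace:
1. Inner try raises RuntimeError; inner `except RuntimeError as e` catches it.
2. `raise IndexError(...) from e` raises IndexError (RuntimeError is attached as __cause__, but only IndexError is active).
3. Outer `except IndexError` matches → value = 6.
4. `except RuntimeError` is not reached.
Result: 6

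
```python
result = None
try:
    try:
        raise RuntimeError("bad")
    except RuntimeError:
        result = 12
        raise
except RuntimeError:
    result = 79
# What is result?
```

Step-by-step execution trace:
1. Inner try: `raise RuntimeError("bad")` raises RuntimeError.
2. Inner `except RuntimeError` matches → result = 12.
3. bare `raise` re-raises the same RuntimeError.
4. Outer `except RuntimeError` matches → result = 79.
Result: 79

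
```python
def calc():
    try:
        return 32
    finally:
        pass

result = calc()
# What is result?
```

Step-by-step execution trace:
1. `calc()` enters try: `return 32` sets pending return value 32.
2. Before returning, `finally: pass` runs (no effect).
3. calc() returns 32 → result = 32.
Result: 32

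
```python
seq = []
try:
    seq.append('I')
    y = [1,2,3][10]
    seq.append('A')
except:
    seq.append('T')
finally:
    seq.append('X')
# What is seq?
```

Step-by-step execution trace:
1. try: `seq.append('I')` → seq = ['I'].
2. `y = [1,2,3][10]` raises IndexError; `seq.append('A')` is not reached.
3. bare `except` matches → `seq.append('T')` → seq = ['I', 'T'].
4. finally always runs: `seq.append('X')` → seq = ['I', 'T', 'X'].
Result: ['I', 'T', 'X']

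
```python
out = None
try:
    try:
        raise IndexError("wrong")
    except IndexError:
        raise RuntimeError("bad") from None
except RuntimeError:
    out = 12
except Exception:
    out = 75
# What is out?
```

Step-by-step execution trace:
1. Inner try raises IndexError; inner `except IndexError` catches it.
2. `raise RuntimeError(...) from None` raises RuntimeError (from None suppresses __context__, but the active exception is still RuntimeError).
3. Outer `except RuntimeError` matches → out = 12.
4. `except Exception` is not reached.
Result: 12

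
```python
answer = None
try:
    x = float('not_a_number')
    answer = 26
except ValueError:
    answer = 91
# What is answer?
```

Step-by-step execution trace:
1. `x = float('not_a_number')` raises ValueError.
2. `answer = 26` is not reached.
3. `except ValueError` matches → answer = 91.
Result: 91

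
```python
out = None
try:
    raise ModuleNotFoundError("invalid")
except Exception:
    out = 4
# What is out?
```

Step-by-step execution trace:
1. `raise ModuleNotFoundError(...)` raises ModuleNotFoundError.
2. `except Exception` matches (ModuleNotFoundError is a subclass of Exception) → out = 4.
Result: 4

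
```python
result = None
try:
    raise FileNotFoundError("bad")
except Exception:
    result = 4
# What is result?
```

Step-by-step execution trace:
1. `raise FileNotFoundError(...)` raises FileNotFoundError.
2. `except Exception` matches (FileNotFoundError is a subclass of Exception) → result = 4.
Result: 4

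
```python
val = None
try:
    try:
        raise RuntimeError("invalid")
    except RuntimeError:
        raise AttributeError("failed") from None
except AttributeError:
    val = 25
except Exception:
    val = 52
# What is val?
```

Step-by-step execution trace:
1. Inner try raises RuntimeError; inner `except RuntimeError` catches it.
2. `raise AttributeError(...) from None` raises AttributeError (from None suppresses __context__, but the active exception is still AttributeError).
3. Outer `except AttributeError` matches → val = 25.
4. `except Exception` is not reached.
Result: 25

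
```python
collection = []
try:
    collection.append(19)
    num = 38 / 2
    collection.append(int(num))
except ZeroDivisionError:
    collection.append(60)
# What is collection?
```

Step-by-step execution trace:
1. try: `collection.append(19)` → collection = [19].
2. `num = 38 / 2` → num = 19.0. No exception raised.
3. `collection.append(int(num))` → collection = [19, 19].
4. `except ZeroDivisionError` is skipped (no exception was raised).
Result: [19, 19]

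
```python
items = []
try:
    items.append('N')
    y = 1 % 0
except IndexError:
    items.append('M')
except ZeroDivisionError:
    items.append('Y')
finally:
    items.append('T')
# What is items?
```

Step-by-step execution trace:
1. try: `items.append('N')` → items = ['N'].
2. `y = 1 % 0` raises ZeroDivisionError.
3. `except IndexError` does not match ZeroDivisionError; skipped.
4. `except ZeroDivisionError` matches → `items.append('Y')` → items = ['N', 'Y'].
5. finally always runs: `items.append('T')` → items = ['N', 'Y', 'T'].
Result: ['N', 'Y', 'T']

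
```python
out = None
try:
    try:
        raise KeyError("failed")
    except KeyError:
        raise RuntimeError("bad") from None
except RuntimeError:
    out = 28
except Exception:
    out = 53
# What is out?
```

Step-by-step execution trace:
1. Inner try raises KeyError; inner `except KeyError` catches it.
2. `raise RuntimeError(...) from None` raises RuntimeError (from None suppresses __context__, but the active exception is still RuntimeError).
3. Outer `except RuntimeError` matches → out = 28.
4. `except Exception` is not reached.
Result: 28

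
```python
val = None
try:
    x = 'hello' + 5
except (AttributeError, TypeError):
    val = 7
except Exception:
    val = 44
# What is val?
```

Step-by-step execution trace:
1. `x = 'hello' + 5` raises TypeError.
2. `except (AttributeError, TypeError)` matches (TypeError is in the tuple) → val = 7.
3. `except Exception` is not reached.
Result: 7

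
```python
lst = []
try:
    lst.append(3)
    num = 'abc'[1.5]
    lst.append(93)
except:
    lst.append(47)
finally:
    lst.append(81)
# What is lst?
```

Step-by-step execution trace:
1. try: `lst.append(3)` → lst = [3].
2. `num = 'abc'[1.5]` raises TypeError; `lst.append(93)` is not reached.
3. bare `except` matches → `lst.append(47)` → lst = [3, 47].
4. finally always runs: `lst.append(81)` → lst = [3, 47, 81].
Result: [3, 47, 81]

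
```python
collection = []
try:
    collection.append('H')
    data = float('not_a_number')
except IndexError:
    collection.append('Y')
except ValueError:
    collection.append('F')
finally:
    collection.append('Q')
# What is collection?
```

Step-by-step execution trace:
1. try: `collection.append('H')` → collection = ['H'].
2. `data = float('not_a_number')` raises ValueError.
3. `except IndexError` does not match ValueError; skipped.
4. `except ValueError` matches → `collection.append('F')` → collection = ['H', 'F'].
5. finally always runs: `collection.append('Q')` → collection = ['H', 'F', 'Q'].
Result: ['H', 'F', 'Q']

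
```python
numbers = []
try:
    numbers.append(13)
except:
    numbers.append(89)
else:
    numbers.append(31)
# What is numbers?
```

Step-by-step execution trace:
1. try: `numbers.append(13)` → numbers = [13]. No exception raised.
2. `except` is skipped.
3. `else` runs (try completed without exception): `numbers.append(31)` → numbers = [13, 31].
Result: [13, 31]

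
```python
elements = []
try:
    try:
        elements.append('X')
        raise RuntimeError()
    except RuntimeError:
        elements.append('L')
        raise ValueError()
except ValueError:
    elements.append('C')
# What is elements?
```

Step-by-step execution trace:
1. Inner try: `elements.append('X')` → elements = ['X'].
2. `raise RuntimeError()` raises RuntimeError.
3. Inner `except RuntimeError` matches → `elements.append('L')` → elements = ['X', 'L'].
4. `raise ValueError()` raises ValueError; propagates to outer try.
5. Outer `except ValueError` matches → `elements.append('C')` → elements = ['X', 'L', 'C'].
Result: ['X', 'L', 'C']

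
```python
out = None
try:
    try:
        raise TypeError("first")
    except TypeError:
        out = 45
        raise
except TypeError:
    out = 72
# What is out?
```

Step-by-step execution trace:
1. Inner try: `raise TypeError("first")` raises TypeError.
2. Inner `except TypeError` matches → out = 45.
3. bare `raise` re-raises the same TypeError.
4. Outer `except TypeError` matches → out = 72.
Result: 72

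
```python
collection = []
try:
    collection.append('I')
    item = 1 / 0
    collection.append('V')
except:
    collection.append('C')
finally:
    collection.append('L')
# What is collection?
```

Step-by-step execution trace:
1. try: `collection.append('I')` → collection = ['I'].
2. `item = 1 / 0` raises ZeroDivisionError; `collection.append('V')` is not reached.
3. bare `except` matches → `collection.append('C')` → collection = ['I', 'C'].
4. finally always runs: `collection.append('L')` → collection = ['I', 'C', 'L'].
Result: ['I', 'C', 'L']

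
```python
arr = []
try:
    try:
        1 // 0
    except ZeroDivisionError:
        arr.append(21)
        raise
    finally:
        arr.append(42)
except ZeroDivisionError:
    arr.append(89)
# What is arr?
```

Step-by-step execution trace:
1. Inner try: `1 // 0` raises ZeroDivisionError.
2. Inner `except ZeroDivisionError` matches → `arr.append(21)` → arr = [21].
3. bare `raise` re-raises ZeroDivisionError.
4. Inner `finally` runs during unwinding: `arr.append(42)` → arr = [21, 42].
5. Outer `except ZeroDivisionError` matches → `arr.append(89)` → arr = [21, 42, 89].
Result: [21, 42, 89]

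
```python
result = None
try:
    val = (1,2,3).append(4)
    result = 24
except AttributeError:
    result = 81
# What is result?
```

Step-by-step execution trace:
1. `val = (1,2,3).append(4)` raises AttributeError.
2. `result = 24` is not reached.
3. `except AttributeError` matches → result = 81.
Result: 81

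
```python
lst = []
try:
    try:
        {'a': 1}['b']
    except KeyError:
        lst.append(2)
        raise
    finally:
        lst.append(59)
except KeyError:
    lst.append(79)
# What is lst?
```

Step-by-step execution trace:
1. Inner try: `{'a': 1}['b']` raises KeyError.
2. Inner `except KeyError` matches → `lst.append(2)` → lst = [2].
3. bare `raise` re-raises KeyError.
4. Inner `finally` runs during unwinding: `lst.append(59)` → lst = [2, 59].
5. Outer `except KeyError` matches → `lst.append(79)` → lst = [2, 59, 79].
Result: [2, 59, 79]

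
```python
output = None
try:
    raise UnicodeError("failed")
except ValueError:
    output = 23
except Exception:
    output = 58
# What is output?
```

Step-by-step execution trace:
1. `raise UnicodeError(...)` raises UnicodeError.
2. `except ValueError` matches (UnicodeError is a subclass of ValueError) → output = 23.
3. `except Exception` is not reached.
Result: 23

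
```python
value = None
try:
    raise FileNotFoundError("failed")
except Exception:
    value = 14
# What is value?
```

Step-by-step execution trace:
1. `raise FileNotFoundError(...)` raises FileNotFoundError.
2. `except Exception` matches (FileNotFoundError is a subclass of Exception) → value = 14.
Result: 14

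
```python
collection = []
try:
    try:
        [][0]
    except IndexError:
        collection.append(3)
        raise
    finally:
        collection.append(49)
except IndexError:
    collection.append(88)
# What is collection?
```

Step-by-step execution trace:
1. Inner try: `[][0]` raises IndexError.
2. Inner `except IndexError` matches → `collection.append(3)` → collection = [3].
3. bare `raise` re-raises IndexError.
4. Inner `finally` runs during unwinding: `collection.append(49)` → collection = [3, 49].
5. Outer `except IndexError` matches → `collection.append(88)` → collection = [3, 49, 88].
Result: [3, 49, 88]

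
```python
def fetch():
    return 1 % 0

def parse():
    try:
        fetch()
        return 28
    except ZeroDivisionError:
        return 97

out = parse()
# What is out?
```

Step-by-step execution trace:
1. `parse()` calls `fetch()`.
2. `fetch()` evaluates `1 % 0`, which raises ZeroDivisionError; it propagates to the caller.
3. `return 28` is not reached.
4. `except ZeroDivisionError` in parse matches → returns 97.
5. out = 97.
Result: 97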